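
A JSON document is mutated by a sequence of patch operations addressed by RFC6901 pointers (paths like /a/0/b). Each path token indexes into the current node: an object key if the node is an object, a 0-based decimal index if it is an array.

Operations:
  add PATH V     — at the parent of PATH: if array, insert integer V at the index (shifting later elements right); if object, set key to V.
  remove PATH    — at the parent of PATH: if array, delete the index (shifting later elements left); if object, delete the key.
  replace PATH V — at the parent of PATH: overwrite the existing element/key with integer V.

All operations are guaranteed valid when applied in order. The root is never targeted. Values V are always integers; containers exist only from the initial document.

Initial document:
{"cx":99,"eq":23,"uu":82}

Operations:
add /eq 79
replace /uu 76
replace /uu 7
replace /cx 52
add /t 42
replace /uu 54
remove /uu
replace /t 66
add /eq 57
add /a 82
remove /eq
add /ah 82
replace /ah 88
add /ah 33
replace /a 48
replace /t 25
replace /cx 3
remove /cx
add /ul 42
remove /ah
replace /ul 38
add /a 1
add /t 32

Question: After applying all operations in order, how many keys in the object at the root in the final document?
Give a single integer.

After op 1 (add /eq 79): {"cx":99,"eq":79,"uu":82}
After op 2 (replace /uu 76): {"cx":99,"eq":79,"uu":76}
After op 3 (replace /uu 7): {"cx":99,"eq":79,"uu":7}
After op 4 (replace /cx 52): {"cx":52,"eq":79,"uu":7}
After op 5 (add /t 42): {"cx":52,"eq":79,"t":42,"uu":7}
After op 6 (replace /uu 54): {"cx":52,"eq":79,"t":42,"uu":54}
After op 7 (remove /uu): {"cx":52,"eq":79,"t":42}
After op 8 (replace /t 66): {"cx":52,"eq":79,"t":66}
After op 9 (add /eq 57): {"cx":52,"eq":57,"t":66}
After op 10 (add /a 82): {"a":82,"cx":52,"eq":57,"t":66}
After op 11 (remove /eq): {"a":82,"cx":52,"t":66}
After op 12 (add /ah 82): {"a":82,"ah":82,"cx":52,"t":66}
After op 13 (replace /ah 88): {"a":82,"ah":88,"cx":52,"t":66}
After op 14 (add /ah 33): {"a":82,"ah":33,"cx":52,"t":66}
After op 15 (replace /a 48): {"a":48,"ah":33,"cx":52,"t":66}
After op 16 (replace /t 25): {"a":48,"ah":33,"cx":52,"t":25}
After op 17 (replace /cx 3): {"a":48,"ah":33,"cx":3,"t":25}
After op 18 (remove /cx): {"a":48,"ah":33,"t":25}
After op 19 (add /ul 42): {"a":48,"ah":33,"t":25,"ul":42}
After op 20 (remove /ah): {"a":48,"t":25,"ul":42}
After op 21 (replace /ul 38): {"a":48,"t":25,"ul":38}
After op 22 (add /a 1): {"a":1,"t":25,"ul":38}
After op 23 (add /t 32): {"a":1,"t":32,"ul":38}
Size at the root: 3

Answer: 3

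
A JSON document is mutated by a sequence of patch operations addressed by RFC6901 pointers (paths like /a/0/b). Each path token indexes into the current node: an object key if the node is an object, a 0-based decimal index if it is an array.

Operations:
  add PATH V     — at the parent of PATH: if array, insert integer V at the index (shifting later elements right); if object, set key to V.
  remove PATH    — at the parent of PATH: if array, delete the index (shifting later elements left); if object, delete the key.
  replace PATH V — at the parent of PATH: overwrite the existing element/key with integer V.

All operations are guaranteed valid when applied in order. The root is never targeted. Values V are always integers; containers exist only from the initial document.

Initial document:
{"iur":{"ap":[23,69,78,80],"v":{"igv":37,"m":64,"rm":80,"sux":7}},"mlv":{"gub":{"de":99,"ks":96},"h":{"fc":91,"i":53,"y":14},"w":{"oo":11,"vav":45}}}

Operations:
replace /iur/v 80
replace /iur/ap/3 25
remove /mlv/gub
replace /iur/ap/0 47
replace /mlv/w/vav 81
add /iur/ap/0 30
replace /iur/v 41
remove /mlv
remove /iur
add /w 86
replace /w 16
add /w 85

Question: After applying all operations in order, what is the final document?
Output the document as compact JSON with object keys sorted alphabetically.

Answer: {"w":85}

Derivation:
After op 1 (replace /iur/v 80): {"iur":{"ap":[23,69,78,80],"v":80},"mlv":{"gub":{"de":99,"ks":96},"h":{"fc":91,"i":53,"y":14},"w":{"oo":11,"vav":45}}}
After op 2 (replace /iur/ap/3 25): {"iur":{"ap":[23,69,78,25],"v":80},"mlv":{"gub":{"de":99,"ks":96},"h":{"fc":91,"i":53,"y":14},"w":{"oo":11,"vav":45}}}
After op 3 (remove /mlv/gub): {"iur":{"ap":[23,69,78,25],"v":80},"mlv":{"h":{"fc":91,"i":53,"y":14},"w":{"oo":11,"vav":45}}}
After op 4 (replace /iur/ap/0 47): {"iur":{"ap":[47,69,78,25],"v":80},"mlv":{"h":{"fc":91,"i":53,"y":14},"w":{"oo":11,"vav":45}}}
After op 5 (replace /mlv/w/vav 81): {"iur":{"ap":[47,69,78,25],"v":80},"mlv":{"h":{"fc":91,"i":53,"y":14},"w":{"oo":11,"vav":81}}}
After op 6 (add /iur/ap/0 30): {"iur":{"ap":[30,47,69,78,25],"v":80},"mlv":{"h":{"fc":91,"i":53,"y":14},"w":{"oo":11,"vav":81}}}
After op 7 (replace /iur/v 41): {"iur":{"ap":[30,47,69,78,25],"v":41},"mlv":{"h":{"fc":91,"i":53,"y":14},"w":{"oo":11,"vav":81}}}
After op 8 (remove /mlv): {"iur":{"ap":[30,47,69,78,25],"v":41}}
After op 9 (remove /iur): {}
After op 10 (add /w 86): {"w":86}
After op 11 (replace /w 16): {"w":16}
After op 12 (add /w 85): {"w":85}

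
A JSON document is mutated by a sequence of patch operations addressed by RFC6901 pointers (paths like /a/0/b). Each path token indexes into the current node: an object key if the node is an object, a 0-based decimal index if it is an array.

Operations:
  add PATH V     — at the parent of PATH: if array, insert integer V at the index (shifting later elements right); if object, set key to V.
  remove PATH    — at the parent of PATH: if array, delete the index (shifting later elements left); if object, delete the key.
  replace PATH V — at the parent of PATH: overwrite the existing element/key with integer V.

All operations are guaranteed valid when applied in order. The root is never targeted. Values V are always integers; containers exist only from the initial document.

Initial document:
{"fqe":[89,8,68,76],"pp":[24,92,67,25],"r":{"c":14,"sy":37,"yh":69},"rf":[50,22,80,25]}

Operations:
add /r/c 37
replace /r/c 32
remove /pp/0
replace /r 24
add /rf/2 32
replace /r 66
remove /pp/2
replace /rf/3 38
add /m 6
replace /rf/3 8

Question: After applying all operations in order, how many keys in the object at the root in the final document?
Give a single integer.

Answer: 5

Derivation:
After op 1 (add /r/c 37): {"fqe":[89,8,68,76],"pp":[24,92,67,25],"r":{"c":37,"sy":37,"yh":69},"rf":[50,22,80,25]}
After op 2 (replace /r/c 32): {"fqe":[89,8,68,76],"pp":[24,92,67,25],"r":{"c":32,"sy":37,"yh":69},"rf":[50,22,80,25]}
After op 3 (remove /pp/0): {"fqe":[89,8,68,76],"pp":[92,67,25],"r":{"c":32,"sy":37,"yh":69},"rf":[50,22,80,25]}
After op 4 (replace /r 24): {"fqe":[89,8,68,76],"pp":[92,67,25],"r":24,"rf":[50,22,80,25]}
After op 5 (add /rf/2 32): {"fqe":[89,8,68,76],"pp":[92,67,25],"r":24,"rf":[50,22,32,80,25]}
After op 6 (replace /r 66): {"fqe":[89,8,68,76],"pp":[92,67,25],"r":66,"rf":[50,22,32,80,25]}
After op 7 (remove /pp/2): {"fqe":[89,8,68,76],"pp":[92,67],"r":66,"rf":[50,22,32,80,25]}
After op 8 (replace /rf/3 38): {"fqe":[89,8,68,76],"pp":[92,67],"r":66,"rf":[50,22,32,38,25]}
After op 9 (add /m 6): {"fqe":[89,8,68,76],"m":6,"pp":[92,67],"r":66,"rf":[50,22,32,38,25]}
After op 10 (replace /rf/3 8): {"fqe":[89,8,68,76],"m":6,"pp":[92,67],"r":66,"rf":[50,22,32,8,25]}
Size at the root: 5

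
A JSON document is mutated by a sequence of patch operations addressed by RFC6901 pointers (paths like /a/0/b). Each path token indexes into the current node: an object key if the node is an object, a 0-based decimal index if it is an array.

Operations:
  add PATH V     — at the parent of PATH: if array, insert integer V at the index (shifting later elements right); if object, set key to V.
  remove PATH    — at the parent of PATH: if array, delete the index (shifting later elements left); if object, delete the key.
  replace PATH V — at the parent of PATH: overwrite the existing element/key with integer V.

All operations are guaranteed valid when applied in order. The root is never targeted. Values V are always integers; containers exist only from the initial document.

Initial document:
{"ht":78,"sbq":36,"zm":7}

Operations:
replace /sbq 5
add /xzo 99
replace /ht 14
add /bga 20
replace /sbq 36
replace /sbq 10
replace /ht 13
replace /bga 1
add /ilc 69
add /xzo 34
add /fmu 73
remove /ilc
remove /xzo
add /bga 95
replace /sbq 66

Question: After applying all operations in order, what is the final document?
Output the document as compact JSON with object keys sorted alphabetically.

Answer: {"bga":95,"fmu":73,"ht":13,"sbq":66,"zm":7}

Derivation:
After op 1 (replace /sbq 5): {"ht":78,"sbq":5,"zm":7}
After op 2 (add /xzo 99): {"ht":78,"sbq":5,"xzo":99,"zm":7}
After op 3 (replace /ht 14): {"ht":14,"sbq":5,"xzo":99,"zm":7}
After op 4 (add /bga 20): {"bga":20,"ht":14,"sbq":5,"xzo":99,"zm":7}
After op 5 (replace /sbq 36): {"bga":20,"ht":14,"sbq":36,"xzo":99,"zm":7}
After op 6 (replace /sbq 10): {"bga":20,"ht":14,"sbq":10,"xzo":99,"zm":7}
After op 7 (replace /ht 13): {"bga":20,"ht":13,"sbq":10,"xzo":99,"zm":7}
After op 8 (replace /bga 1): {"bga":1,"ht":13,"sbq":10,"xzo":99,"zm":7}
After op 9 (add /ilc 69): {"bga":1,"ht":13,"ilc":69,"sbq":10,"xzo":99,"zm":7}
After op 10 (add /xzo 34): {"bga":1,"ht":13,"ilc":69,"sbq":10,"xzo":34,"zm":7}
After op 11 (add /fmu 73): {"bga":1,"fmu":73,"ht":13,"ilc":69,"sbq":10,"xzo":34,"zm":7}
After op 12 (remove /ilc): {"bga":1,"fmu":73,"ht":13,"sbq":10,"xzo":34,"zm":7}
After op 13 (remove /xzo): {"bga":1,"fmu":73,"ht":13,"sbq":10,"zm":7}
After op 14 (add /bga 95): {"bga":95,"fmu":73,"ht":13,"sbq":10,"zm":7}
After op 15 (replace /sbq 66): {"bga":95,"fmu":73,"ht":13,"sbq":66,"zm":7}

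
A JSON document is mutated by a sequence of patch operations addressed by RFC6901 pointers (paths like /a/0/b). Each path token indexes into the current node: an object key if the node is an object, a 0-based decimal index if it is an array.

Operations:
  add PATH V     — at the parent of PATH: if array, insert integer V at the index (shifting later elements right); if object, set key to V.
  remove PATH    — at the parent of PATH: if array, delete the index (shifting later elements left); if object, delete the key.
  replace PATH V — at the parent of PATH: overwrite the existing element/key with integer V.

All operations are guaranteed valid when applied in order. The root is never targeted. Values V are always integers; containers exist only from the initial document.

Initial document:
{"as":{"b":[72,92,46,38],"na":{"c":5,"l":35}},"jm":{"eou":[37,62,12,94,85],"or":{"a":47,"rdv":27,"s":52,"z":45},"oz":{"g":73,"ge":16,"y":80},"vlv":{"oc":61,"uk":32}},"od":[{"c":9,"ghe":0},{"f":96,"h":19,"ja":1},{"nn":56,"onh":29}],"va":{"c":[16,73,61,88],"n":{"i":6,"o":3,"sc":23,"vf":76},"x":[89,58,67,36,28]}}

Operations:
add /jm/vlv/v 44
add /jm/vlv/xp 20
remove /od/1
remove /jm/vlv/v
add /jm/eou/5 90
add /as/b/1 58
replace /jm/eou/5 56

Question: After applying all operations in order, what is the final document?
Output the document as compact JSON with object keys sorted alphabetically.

After op 1 (add /jm/vlv/v 44): {"as":{"b":[72,92,46,38],"na":{"c":5,"l":35}},"jm":{"eou":[37,62,12,94,85],"or":{"a":47,"rdv":27,"s":52,"z":45},"oz":{"g":73,"ge":16,"y":80},"vlv":{"oc":61,"uk":32,"v":44}},"od":[{"c":9,"ghe":0},{"f":96,"h":19,"ja":1},{"nn":56,"onh":29}],"va":{"c":[16,73,61,88],"n":{"i":6,"o":3,"sc":23,"vf":76},"x":[89,58,67,36,28]}}
After op 2 (add /jm/vlv/xp 20): {"as":{"b":[72,92,46,38],"na":{"c":5,"l":35}},"jm":{"eou":[37,62,12,94,85],"or":{"a":47,"rdv":27,"s":52,"z":45},"oz":{"g":73,"ge":16,"y":80},"vlv":{"oc":61,"uk":32,"v":44,"xp":20}},"od":[{"c":9,"ghe":0},{"f":96,"h":19,"ja":1},{"nn":56,"onh":29}],"va":{"c":[16,73,61,88],"n":{"i":6,"o":3,"sc":23,"vf":76},"x":[89,58,67,36,28]}}
After op 3 (remove /od/1): {"as":{"b":[72,92,46,38],"na":{"c":5,"l":35}},"jm":{"eou":[37,62,12,94,85],"or":{"a":47,"rdv":27,"s":52,"z":45},"oz":{"g":73,"ge":16,"y":80},"vlv":{"oc":61,"uk":32,"v":44,"xp":20}},"od":[{"c":9,"ghe":0},{"nn":56,"onh":29}],"va":{"c":[16,73,61,88],"n":{"i":6,"o":3,"sc":23,"vf":76},"x":[89,58,67,36,28]}}
After op 4 (remove /jm/vlv/v): {"as":{"b":[72,92,46,38],"na":{"c":5,"l":35}},"jm":{"eou":[37,62,12,94,85],"or":{"a":47,"rdv":27,"s":52,"z":45},"oz":{"g":73,"ge":16,"y":80},"vlv":{"oc":61,"uk":32,"xp":20}},"od":[{"c":9,"ghe":0},{"nn":56,"onh":29}],"va":{"c":[16,73,61,88],"n":{"i":6,"o":3,"sc":23,"vf":76},"x":[89,58,67,36,28]}}
After op 5 (add /jm/eou/5 90): {"as":{"b":[72,92,46,38],"na":{"c":5,"l":35}},"jm":{"eou":[37,62,12,94,85,90],"or":{"a":47,"rdv":27,"s":52,"z":45},"oz":{"g":73,"ge":16,"y":80},"vlv":{"oc":61,"uk":32,"xp":20}},"od":[{"c":9,"ghe":0},{"nn":56,"onh":29}],"va":{"c":[16,73,61,88],"n":{"i":6,"o":3,"sc":23,"vf":76},"x":[89,58,67,36,28]}}
After op 6 (add /as/b/1 58): {"as":{"b":[72,58,92,46,38],"na":{"c":5,"l":35}},"jm":{"eou":[37,62,12,94,85,90],"or":{"a":47,"rdv":27,"s":52,"z":45},"oz":{"g":73,"ge":16,"y":80},"vlv":{"oc":61,"uk":32,"xp":20}},"od":[{"c":9,"ghe":0},{"nn":56,"onh":29}],"va":{"c":[16,73,61,88],"n":{"i":6,"o":3,"sc":23,"vf":76},"x":[89,58,67,36,28]}}
After op 7 (replace /jm/eou/5 56): {"as":{"b":[72,58,92,46,38],"na":{"c":5,"l":35}},"jm":{"eou":[37,62,12,94,85,56],"or":{"a":47,"rdv":27,"s":52,"z":45},"oz":{"g":73,"ge":16,"y":80},"vlv":{"oc":61,"uk":32,"xp":20}},"od":[{"c":9,"ghe":0},{"nn":56,"onh":29}],"va":{"c":[16,73,61,88],"n":{"i":6,"o":3,"sc":23,"vf":76},"x":[89,58,67,36,28]}}

Answer: {"as":{"b":[72,58,92,46,38],"na":{"c":5,"l":35}},"jm":{"eou":[37,62,12,94,85,56],"or":{"a":47,"rdv":27,"s":52,"z":45},"oz":{"g":73,"ge":16,"y":80},"vlv":{"oc":61,"uk":32,"xp":20}},"od":[{"c":9,"ghe":0},{"nn":56,"onh":29}],"va":{"c":[16,73,61,88],"n":{"i":6,"o":3,"sc":23,"vf":76},"x":[89,58,67,36,28]}}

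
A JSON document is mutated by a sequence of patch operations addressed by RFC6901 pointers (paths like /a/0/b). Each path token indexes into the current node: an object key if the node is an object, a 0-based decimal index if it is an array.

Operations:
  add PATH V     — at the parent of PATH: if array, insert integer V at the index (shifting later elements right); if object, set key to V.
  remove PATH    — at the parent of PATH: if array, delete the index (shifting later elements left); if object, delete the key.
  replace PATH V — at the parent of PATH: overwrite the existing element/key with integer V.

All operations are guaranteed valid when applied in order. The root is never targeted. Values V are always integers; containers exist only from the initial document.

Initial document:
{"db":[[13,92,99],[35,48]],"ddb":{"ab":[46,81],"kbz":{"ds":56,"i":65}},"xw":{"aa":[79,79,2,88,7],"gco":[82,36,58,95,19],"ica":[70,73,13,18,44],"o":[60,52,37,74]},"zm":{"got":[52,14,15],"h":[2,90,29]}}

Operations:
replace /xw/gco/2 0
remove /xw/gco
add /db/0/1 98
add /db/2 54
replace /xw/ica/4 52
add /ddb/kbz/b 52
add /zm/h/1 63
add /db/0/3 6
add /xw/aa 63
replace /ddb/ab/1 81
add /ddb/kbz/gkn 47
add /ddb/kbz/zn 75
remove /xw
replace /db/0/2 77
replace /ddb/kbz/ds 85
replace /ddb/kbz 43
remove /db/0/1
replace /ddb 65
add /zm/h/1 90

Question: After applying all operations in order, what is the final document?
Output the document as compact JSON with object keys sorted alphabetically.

Answer: {"db":[[13,77,6,99],[35,48],54],"ddb":65,"zm":{"got":[52,14,15],"h":[2,90,63,90,29]}}

Derivation:
After op 1 (replace /xw/gco/2 0): {"db":[[13,92,99],[35,48]],"ddb":{"ab":[46,81],"kbz":{"ds":56,"i":65}},"xw":{"aa":[79,79,2,88,7],"gco":[82,36,0,95,19],"ica":[70,73,13,18,44],"o":[60,52,37,74]},"zm":{"got":[52,14,15],"h":[2,90,29]}}
After op 2 (remove /xw/gco): {"db":[[13,92,99],[35,48]],"ddb":{"ab":[46,81],"kbz":{"ds":56,"i":65}},"xw":{"aa":[79,79,2,88,7],"ica":[70,73,13,18,44],"o":[60,52,37,74]},"zm":{"got":[52,14,15],"h":[2,90,29]}}
After op 3 (add /db/0/1 98): {"db":[[13,98,92,99],[35,48]],"ddb":{"ab":[46,81],"kbz":{"ds":56,"i":65}},"xw":{"aa":[79,79,2,88,7],"ica":[70,73,13,18,44],"o":[60,52,37,74]},"zm":{"got":[52,14,15],"h":[2,90,29]}}
After op 4 (add /db/2 54): {"db":[[13,98,92,99],[35,48],54],"ddb":{"ab":[46,81],"kbz":{"ds":56,"i":65}},"xw":{"aa":[79,79,2,88,7],"ica":[70,73,13,18,44],"o":[60,52,37,74]},"zm":{"got":[52,14,15],"h":[2,90,29]}}
After op 5 (replace /xw/ica/4 52): {"db":[[13,98,92,99],[35,48],54],"ddb":{"ab":[46,81],"kbz":{"ds":56,"i":65}},"xw":{"aa":[79,79,2,88,7],"ica":[70,73,13,18,52],"o":[60,52,37,74]},"zm":{"got":[52,14,15],"h":[2,90,29]}}
After op 6 (add /ddb/kbz/b 52): {"db":[[13,98,92,99],[35,48],54],"ddb":{"ab":[46,81],"kbz":{"b":52,"ds":56,"i":65}},"xw":{"aa":[79,79,2,88,7],"ica":[70,73,13,18,52],"o":[60,52,37,74]},"zm":{"got":[52,14,15],"h":[2,90,29]}}
After op 7 (add /zm/h/1 63): {"db":[[13,98,92,99],[35,48],54],"ddb":{"ab":[46,81],"kbz":{"b":52,"ds":56,"i":65}},"xw":{"aa":[79,79,2,88,7],"ica":[70,73,13,18,52],"o":[60,52,37,74]},"zm":{"got":[52,14,15],"h":[2,63,90,29]}}
After op 8 (add /db/0/3 6): {"db":[[13,98,92,6,99],[35,48],54],"ddb":{"ab":[46,81],"kbz":{"b":52,"ds":56,"i":65}},"xw":{"aa":[79,79,2,88,7],"ica":[70,73,13,18,52],"o":[60,52,37,74]},"zm":{"got":[52,14,15],"h":[2,63,90,29]}}
After op 9 (add /xw/aa 63): {"db":[[13,98,92,6,99],[35,48],54],"ddb":{"ab":[46,81],"kbz":{"b":52,"ds":56,"i":65}},"xw":{"aa":63,"ica":[70,73,13,18,52],"o":[60,52,37,74]},"zm":{"got":[52,14,15],"h":[2,63,90,29]}}
After op 10 (replace /ddb/ab/1 81): {"db":[[13,98,92,6,99],[35,48],54],"ddb":{"ab":[46,81],"kbz":{"b":52,"ds":56,"i":65}},"xw":{"aa":63,"ica":[70,73,13,18,52],"o":[60,52,37,74]},"zm":{"got":[52,14,15],"h":[2,63,90,29]}}
After op 11 (add /ddb/kbz/gkn 47): {"db":[[13,98,92,6,99],[35,48],54],"ddb":{"ab":[46,81],"kbz":{"b":52,"ds":56,"gkn":47,"i":65}},"xw":{"aa":63,"ica":[70,73,13,18,52],"o":[60,52,37,74]},"zm":{"got":[52,14,15],"h":[2,63,90,29]}}
After op 12 (add /ddb/kbz/zn 75): {"db":[[13,98,92,6,99],[35,48],54],"ddb":{"ab":[46,81],"kbz":{"b":52,"ds":56,"gkn":47,"i":65,"zn":75}},"xw":{"aa":63,"ica":[70,73,13,18,52],"o":[60,52,37,74]},"zm":{"got":[52,14,15],"h":[2,63,90,29]}}
After op 13 (remove /xw): {"db":[[13,98,92,6,99],[35,48],54],"ddb":{"ab":[46,81],"kbz":{"b":52,"ds":56,"gkn":47,"i":65,"zn":75}},"zm":{"got":[52,14,15],"h":[2,63,90,29]}}
After op 14 (replace /db/0/2 77): {"db":[[13,98,77,6,99],[35,48],54],"ddb":{"ab":[46,81],"kbz":{"b":52,"ds":56,"gkn":47,"i":65,"zn":75}},"zm":{"got":[52,14,15],"h":[2,63,90,29]}}
After op 15 (replace /ddb/kbz/ds 85): {"db":[[13,98,77,6,99],[35,48],54],"ddb":{"ab":[46,81],"kbz":{"b":52,"ds":85,"gkn":47,"i":65,"zn":75}},"zm":{"got":[52,14,15],"h":[2,63,90,29]}}
After op 16 (replace /ddb/kbz 43): {"db":[[13,98,77,6,99],[35,48],54],"ddb":{"ab":[46,81],"kbz":43},"zm":{"got":[52,14,15],"h":[2,63,90,29]}}
After op 17 (remove /db/0/1): {"db":[[13,77,6,99],[35,48],54],"ddb":{"ab":[46,81],"kbz":43},"zm":{"got":[52,14,15],"h":[2,63,90,29]}}
After op 18 (replace /ddb 65): {"db":[[13,77,6,99],[35,48],54],"ddb":65,"zm":{"got":[52,14,15],"h":[2,63,90,29]}}
After op 19 (add /zm/h/1 90): {"db":[[13,77,6,99],[35,48],54],"ddb":65,"zm":{"got":[52,14,15],"h":[2,90,63,90,29]}}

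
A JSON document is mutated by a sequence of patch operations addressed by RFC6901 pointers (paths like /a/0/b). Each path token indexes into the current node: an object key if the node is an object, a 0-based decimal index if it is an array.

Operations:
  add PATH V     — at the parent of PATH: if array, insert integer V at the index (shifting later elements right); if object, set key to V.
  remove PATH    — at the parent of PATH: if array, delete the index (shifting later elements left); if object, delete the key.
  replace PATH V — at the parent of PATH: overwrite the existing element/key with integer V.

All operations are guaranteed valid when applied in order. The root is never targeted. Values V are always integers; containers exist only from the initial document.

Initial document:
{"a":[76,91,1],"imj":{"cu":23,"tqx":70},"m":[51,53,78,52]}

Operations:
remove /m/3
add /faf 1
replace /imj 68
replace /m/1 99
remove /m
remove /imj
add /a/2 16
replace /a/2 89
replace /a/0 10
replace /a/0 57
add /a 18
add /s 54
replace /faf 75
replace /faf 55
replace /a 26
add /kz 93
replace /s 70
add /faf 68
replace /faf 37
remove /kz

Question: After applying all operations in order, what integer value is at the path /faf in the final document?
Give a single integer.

Answer: 37

Derivation:
After op 1 (remove /m/3): {"a":[76,91,1],"imj":{"cu":23,"tqx":70},"m":[51,53,78]}
After op 2 (add /faf 1): {"a":[76,91,1],"faf":1,"imj":{"cu":23,"tqx":70},"m":[51,53,78]}
After op 3 (replace /imj 68): {"a":[76,91,1],"faf":1,"imj":68,"m":[51,53,78]}
After op 4 (replace /m/1 99): {"a":[76,91,1],"faf":1,"imj":68,"m":[51,99,78]}
After op 5 (remove /m): {"a":[76,91,1],"faf":1,"imj":68}
After op 6 (remove /imj): {"a":[76,91,1],"faf":1}
After op 7 (add /a/2 16): {"a":[76,91,16,1],"faf":1}
After op 8 (replace /a/2 89): {"a":[76,91,89,1],"faf":1}
After op 9 (replace /a/0 10): {"a":[10,91,89,1],"faf":1}
After op 10 (replace /a/0 57): {"a":[57,91,89,1],"faf":1}
After op 11 (add /a 18): {"a":18,"faf":1}
After op 12 (add /s 54): {"a":18,"faf":1,"s":54}
After op 13 (replace /faf 75): {"a":18,"faf":75,"s":54}
After op 14 (replace /faf 55): {"a":18,"faf":55,"s":54}
After op 15 (replace /a 26): {"a":26,"faf":55,"s":54}
After op 16 (add /kz 93): {"a":26,"faf":55,"kz":93,"s":54}
After op 17 (replace /s 70): {"a":26,"faf":55,"kz":93,"s":70}
After op 18 (add /faf 68): {"a":26,"faf":68,"kz":93,"s":70}
After op 19 (replace /faf 37): {"a":26,"faf":37,"kz":93,"s":70}
After op 20 (remove /kz): {"a":26,"faf":37,"s":70}
Value at /faf: 37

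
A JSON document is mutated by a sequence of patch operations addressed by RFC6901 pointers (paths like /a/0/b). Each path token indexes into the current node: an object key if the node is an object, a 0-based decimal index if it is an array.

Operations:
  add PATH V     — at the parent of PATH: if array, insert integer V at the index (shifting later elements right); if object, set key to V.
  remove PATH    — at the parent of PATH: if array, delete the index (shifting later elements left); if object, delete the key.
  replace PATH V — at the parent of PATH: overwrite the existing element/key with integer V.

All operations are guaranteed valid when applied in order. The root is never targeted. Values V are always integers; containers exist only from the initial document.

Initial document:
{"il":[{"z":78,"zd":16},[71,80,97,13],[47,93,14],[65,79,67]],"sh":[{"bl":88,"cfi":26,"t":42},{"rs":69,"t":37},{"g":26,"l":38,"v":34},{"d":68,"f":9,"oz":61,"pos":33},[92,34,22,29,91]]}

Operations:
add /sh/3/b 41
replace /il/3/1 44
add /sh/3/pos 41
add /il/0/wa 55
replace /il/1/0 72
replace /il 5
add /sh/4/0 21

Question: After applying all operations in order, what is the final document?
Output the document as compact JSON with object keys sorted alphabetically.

Answer: {"il":5,"sh":[{"bl":88,"cfi":26,"t":42},{"rs":69,"t":37},{"g":26,"l":38,"v":34},{"b":41,"d":68,"f":9,"oz":61,"pos":41},[21,92,34,22,29,91]]}

Derivation:
After op 1 (add /sh/3/b 41): {"il":[{"z":78,"zd":16},[71,80,97,13],[47,93,14],[65,79,67]],"sh":[{"bl":88,"cfi":26,"t":42},{"rs":69,"t":37},{"g":26,"l":38,"v":34},{"b":41,"d":68,"f":9,"oz":61,"pos":33},[92,34,22,29,91]]}
After op 2 (replace /il/3/1 44): {"il":[{"z":78,"zd":16},[71,80,97,13],[47,93,14],[65,44,67]],"sh":[{"bl":88,"cfi":26,"t":42},{"rs":69,"t":37},{"g":26,"l":38,"v":34},{"b":41,"d":68,"f":9,"oz":61,"pos":33},[92,34,22,29,91]]}
After op 3 (add /sh/3/pos 41): {"il":[{"z":78,"zd":16},[71,80,97,13],[47,93,14],[65,44,67]],"sh":[{"bl":88,"cfi":26,"t":42},{"rs":69,"t":37},{"g":26,"l":38,"v":34},{"b":41,"d":68,"f":9,"oz":61,"pos":41},[92,34,22,29,91]]}
After op 4 (add /il/0/wa 55): {"il":[{"wa":55,"z":78,"zd":16},[71,80,97,13],[47,93,14],[65,44,67]],"sh":[{"bl":88,"cfi":26,"t":42},{"rs":69,"t":37},{"g":26,"l":38,"v":34},{"b":41,"d":68,"f":9,"oz":61,"pos":41},[92,34,22,29,91]]}
After op 5 (replace /il/1/0 72): {"il":[{"wa":55,"z":78,"zd":16},[72,80,97,13],[47,93,14],[65,44,67]],"sh":[{"bl":88,"cfi":26,"t":42},{"rs":69,"t":37},{"g":26,"l":38,"v":34},{"b":41,"d":68,"f":9,"oz":61,"pos":41},[92,34,22,29,91]]}
After op 6 (replace /il 5): {"il":5,"sh":[{"bl":88,"cfi":26,"t":42},{"rs":69,"t":37},{"g":26,"l":38,"v":34},{"b":41,"d":68,"f":9,"oz":61,"pos":41},[92,34,22,29,91]]}
After op 7 (add /sh/4/0 21): {"il":5,"sh":[{"bl":88,"cfi":26,"t":42},{"rs":69,"t":37},{"g":26,"l":38,"v":34},{"b":41,"d":68,"f":9,"oz":61,"pos":41},[21,92,34,22,29,91]]}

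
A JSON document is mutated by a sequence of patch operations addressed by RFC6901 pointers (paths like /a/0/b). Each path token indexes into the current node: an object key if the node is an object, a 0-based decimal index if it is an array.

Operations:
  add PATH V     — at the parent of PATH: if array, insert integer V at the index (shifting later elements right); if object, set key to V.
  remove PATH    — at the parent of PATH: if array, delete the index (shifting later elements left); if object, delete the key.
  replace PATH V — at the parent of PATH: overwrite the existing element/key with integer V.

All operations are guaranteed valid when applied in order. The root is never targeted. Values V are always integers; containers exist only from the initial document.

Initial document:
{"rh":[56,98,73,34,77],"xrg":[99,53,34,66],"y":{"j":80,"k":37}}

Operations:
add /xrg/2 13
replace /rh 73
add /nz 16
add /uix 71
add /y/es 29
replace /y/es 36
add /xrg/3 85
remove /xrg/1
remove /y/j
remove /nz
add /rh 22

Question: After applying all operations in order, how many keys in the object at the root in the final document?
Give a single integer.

After op 1 (add /xrg/2 13): {"rh":[56,98,73,34,77],"xrg":[99,53,13,34,66],"y":{"j":80,"k":37}}
After op 2 (replace /rh 73): {"rh":73,"xrg":[99,53,13,34,66],"y":{"j":80,"k":37}}
After op 3 (add /nz 16): {"nz":16,"rh":73,"xrg":[99,53,13,34,66],"y":{"j":80,"k":37}}
After op 4 (add /uix 71): {"nz":16,"rh":73,"uix":71,"xrg":[99,53,13,34,66],"y":{"j":80,"k":37}}
After op 5 (add /y/es 29): {"nz":16,"rh":73,"uix":71,"xrg":[99,53,13,34,66],"y":{"es":29,"j":80,"k":37}}
After op 6 (replace /y/es 36): {"nz":16,"rh":73,"uix":71,"xrg":[99,53,13,34,66],"y":{"es":36,"j":80,"k":37}}
After op 7 (add /xrg/3 85): {"nz":16,"rh":73,"uix":71,"xrg":[99,53,13,85,34,66],"y":{"es":36,"j":80,"k":37}}
After op 8 (remove /xrg/1): {"nz":16,"rh":73,"uix":71,"xrg":[99,13,85,34,66],"y":{"es":36,"j":80,"k":37}}
After op 9 (remove /y/j): {"nz":16,"rh":73,"uix":71,"xrg":[99,13,85,34,66],"y":{"es":36,"k":37}}
After op 10 (remove /nz): {"rh":73,"uix":71,"xrg":[99,13,85,34,66],"y":{"es":36,"k":37}}
After op 11 (add /rh 22): {"rh":22,"uix":71,"xrg":[99,13,85,34,66],"y":{"es":36,"k":37}}
Size at the root: 4

Answer: 4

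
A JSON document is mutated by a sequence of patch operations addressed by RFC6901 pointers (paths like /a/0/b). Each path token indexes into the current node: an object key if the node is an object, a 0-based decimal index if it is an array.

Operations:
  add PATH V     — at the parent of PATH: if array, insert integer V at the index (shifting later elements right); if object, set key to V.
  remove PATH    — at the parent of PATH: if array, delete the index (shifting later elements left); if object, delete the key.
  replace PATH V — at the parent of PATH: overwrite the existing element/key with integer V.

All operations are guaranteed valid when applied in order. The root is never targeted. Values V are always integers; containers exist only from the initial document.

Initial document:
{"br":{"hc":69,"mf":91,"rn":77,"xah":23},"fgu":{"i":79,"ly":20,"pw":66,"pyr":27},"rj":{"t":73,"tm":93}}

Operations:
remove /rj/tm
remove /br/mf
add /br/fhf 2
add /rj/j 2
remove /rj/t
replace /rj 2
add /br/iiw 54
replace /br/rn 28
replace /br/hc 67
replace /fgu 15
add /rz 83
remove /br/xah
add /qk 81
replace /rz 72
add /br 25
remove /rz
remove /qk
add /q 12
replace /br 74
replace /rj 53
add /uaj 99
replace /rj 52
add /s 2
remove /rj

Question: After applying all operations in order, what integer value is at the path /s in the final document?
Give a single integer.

Answer: 2

Derivation:
After op 1 (remove /rj/tm): {"br":{"hc":69,"mf":91,"rn":77,"xah":23},"fgu":{"i":79,"ly":20,"pw":66,"pyr":27},"rj":{"t":73}}
After op 2 (remove /br/mf): {"br":{"hc":69,"rn":77,"xah":23},"fgu":{"i":79,"ly":20,"pw":66,"pyr":27},"rj":{"t":73}}
After op 3 (add /br/fhf 2): {"br":{"fhf":2,"hc":69,"rn":77,"xah":23},"fgu":{"i":79,"ly":20,"pw":66,"pyr":27},"rj":{"t":73}}
After op 4 (add /rj/j 2): {"br":{"fhf":2,"hc":69,"rn":77,"xah":23},"fgu":{"i":79,"ly":20,"pw":66,"pyr":27},"rj":{"j":2,"t":73}}
After op 5 (remove /rj/t): {"br":{"fhf":2,"hc":69,"rn":77,"xah":23},"fgu":{"i":79,"ly":20,"pw":66,"pyr":27},"rj":{"j":2}}
After op 6 (replace /rj 2): {"br":{"fhf":2,"hc":69,"rn":77,"xah":23},"fgu":{"i":79,"ly":20,"pw":66,"pyr":27},"rj":2}
After op 7 (add /br/iiw 54): {"br":{"fhf":2,"hc":69,"iiw":54,"rn":77,"xah":23},"fgu":{"i":79,"ly":20,"pw":66,"pyr":27},"rj":2}
After op 8 (replace /br/rn 28): {"br":{"fhf":2,"hc":69,"iiw":54,"rn":28,"xah":23},"fgu":{"i":79,"ly":20,"pw":66,"pyr":27},"rj":2}
After op 9 (replace /br/hc 67): {"br":{"fhf":2,"hc":67,"iiw":54,"rn":28,"xah":23},"fgu":{"i":79,"ly":20,"pw":66,"pyr":27},"rj":2}
After op 10 (replace /fgu 15): {"br":{"fhf":2,"hc":67,"iiw":54,"rn":28,"xah":23},"fgu":15,"rj":2}
After op 11 (add /rz 83): {"br":{"fhf":2,"hc":67,"iiw":54,"rn":28,"xah":23},"fgu":15,"rj":2,"rz":83}
After op 12 (remove /br/xah): {"br":{"fhf":2,"hc":67,"iiw":54,"rn":28},"fgu":15,"rj":2,"rz":83}
After op 13 (add /qk 81): {"br":{"fhf":2,"hc":67,"iiw":54,"rn":28},"fgu":15,"qk":81,"rj":2,"rz":83}
After op 14 (replace /rz 72): {"br":{"fhf":2,"hc":67,"iiw":54,"rn":28},"fgu":15,"qk":81,"rj":2,"rz":72}
After op 15 (add /br 25): {"br":25,"fgu":15,"qk":81,"rj":2,"rz":72}
After op 16 (remove /rz): {"br":25,"fgu":15,"qk":81,"rj":2}
After op 17 (remove /qk): {"br":25,"fgu":15,"rj":2}
After op 18 (add /q 12): {"br":25,"fgu":15,"q":12,"rj":2}
After op 19 (replace /br 74): {"br":74,"fgu":15,"q":12,"rj":2}
After op 20 (replace /rj 53): {"br":74,"fgu":15,"q":12,"rj":53}
After op 21 (add /uaj 99): {"br":74,"fgu":15,"q":12,"rj":53,"uaj":99}
After op 22 (replace /rj 52): {"br":74,"fgu":15,"q":12,"rj":52,"uaj":99}
After op 23 (add /s 2): {"br":74,"fgu":15,"q":12,"rj":52,"s":2,"uaj":99}
After op 24 (remove /rj): {"br":74,"fgu":15,"q":12,"s":2,"uaj":99}
Value at /s: 2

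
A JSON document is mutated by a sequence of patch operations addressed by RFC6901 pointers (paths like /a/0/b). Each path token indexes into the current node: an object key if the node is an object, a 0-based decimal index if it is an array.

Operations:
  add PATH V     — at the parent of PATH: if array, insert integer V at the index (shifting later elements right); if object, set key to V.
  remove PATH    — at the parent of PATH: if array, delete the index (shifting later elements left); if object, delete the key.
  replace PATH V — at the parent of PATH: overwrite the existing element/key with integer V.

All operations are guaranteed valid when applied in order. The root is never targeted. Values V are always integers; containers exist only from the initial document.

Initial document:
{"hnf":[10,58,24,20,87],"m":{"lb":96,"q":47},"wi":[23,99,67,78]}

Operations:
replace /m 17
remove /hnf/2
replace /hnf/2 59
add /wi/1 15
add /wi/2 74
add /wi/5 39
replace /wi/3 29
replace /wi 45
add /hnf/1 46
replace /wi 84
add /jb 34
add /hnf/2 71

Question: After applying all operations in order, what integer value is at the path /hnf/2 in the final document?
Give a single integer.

After op 1 (replace /m 17): {"hnf":[10,58,24,20,87],"m":17,"wi":[23,99,67,78]}
After op 2 (remove /hnf/2): {"hnf":[10,58,20,87],"m":17,"wi":[23,99,67,78]}
After op 3 (replace /hnf/2 59): {"hnf":[10,58,59,87],"m":17,"wi":[23,99,67,78]}
After op 4 (add /wi/1 15): {"hnf":[10,58,59,87],"m":17,"wi":[23,15,99,67,78]}
After op 5 (add /wi/2 74): {"hnf":[10,58,59,87],"m":17,"wi":[23,15,74,99,67,78]}
After op 6 (add /wi/5 39): {"hnf":[10,58,59,87],"m":17,"wi":[23,15,74,99,67,39,78]}
After op 7 (replace /wi/3 29): {"hnf":[10,58,59,87],"m":17,"wi":[23,15,74,29,67,39,78]}
After op 8 (replace /wi 45): {"hnf":[10,58,59,87],"m":17,"wi":45}
After op 9 (add /hnf/1 46): {"hnf":[10,46,58,59,87],"m":17,"wi":45}
After op 10 (replace /wi 84): {"hnf":[10,46,58,59,87],"m":17,"wi":84}
After op 11 (add /jb 34): {"hnf":[10,46,58,59,87],"jb":34,"m":17,"wi":84}
After op 12 (add /hnf/2 71): {"hnf":[10,46,71,58,59,87],"jb":34,"m":17,"wi":84}
Value at /hnf/2: 71

Answer: 71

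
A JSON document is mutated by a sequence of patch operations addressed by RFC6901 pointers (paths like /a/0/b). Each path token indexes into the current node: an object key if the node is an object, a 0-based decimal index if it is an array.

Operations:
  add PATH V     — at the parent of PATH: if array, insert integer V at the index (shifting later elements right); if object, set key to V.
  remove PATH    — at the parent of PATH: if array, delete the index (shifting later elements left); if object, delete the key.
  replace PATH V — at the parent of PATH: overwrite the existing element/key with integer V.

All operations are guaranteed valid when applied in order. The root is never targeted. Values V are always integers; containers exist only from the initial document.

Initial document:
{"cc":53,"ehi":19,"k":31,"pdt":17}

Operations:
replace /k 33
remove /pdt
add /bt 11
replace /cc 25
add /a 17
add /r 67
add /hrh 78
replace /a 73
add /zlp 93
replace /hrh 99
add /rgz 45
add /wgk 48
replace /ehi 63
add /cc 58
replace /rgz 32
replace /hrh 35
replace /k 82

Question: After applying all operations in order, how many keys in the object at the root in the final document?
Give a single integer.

Answer: 10

Derivation:
After op 1 (replace /k 33): {"cc":53,"ehi":19,"k":33,"pdt":17}
After op 2 (remove /pdt): {"cc":53,"ehi":19,"k":33}
After op 3 (add /bt 11): {"bt":11,"cc":53,"ehi":19,"k":33}
After op 4 (replace /cc 25): {"bt":11,"cc":25,"ehi":19,"k":33}
After op 5 (add /a 17): {"a":17,"bt":11,"cc":25,"ehi":19,"k":33}
After op 6 (add /r 67): {"a":17,"bt":11,"cc":25,"ehi":19,"k":33,"r":67}
After op 7 (add /hrh 78): {"a":17,"bt":11,"cc":25,"ehi":19,"hrh":78,"k":33,"r":67}
After op 8 (replace /a 73): {"a":73,"bt":11,"cc":25,"ehi":19,"hrh":78,"k":33,"r":67}
After op 9 (add /zlp 93): {"a":73,"bt":11,"cc":25,"ehi":19,"hrh":78,"k":33,"r":67,"zlp":93}
After op 10 (replace /hrh 99): {"a":73,"bt":11,"cc":25,"ehi":19,"hrh":99,"k":33,"r":67,"zlp":93}
After op 11 (add /rgz 45): {"a":73,"bt":11,"cc":25,"ehi":19,"hrh":99,"k":33,"r":67,"rgz":45,"zlp":93}
After op 12 (add /wgk 48): {"a":73,"bt":11,"cc":25,"ehi":19,"hrh":99,"k":33,"r":67,"rgz":45,"wgk":48,"zlp":93}
After op 13 (replace /ehi 63): {"a":73,"bt":11,"cc":25,"ehi":63,"hrh":99,"k":33,"r":67,"rgz":45,"wgk":48,"zlp":93}
After op 14 (add /cc 58): {"a":73,"bt":11,"cc":58,"ehi":63,"hrh":99,"k":33,"r":67,"rgz":45,"wgk":48,"zlp":93}
After op 15 (replace /rgz 32): {"a":73,"bt":11,"cc":58,"ehi":63,"hrh":99,"k":33,"r":67,"rgz":32,"wgk":48,"zlp":93}
After op 16 (replace /hrh 35): {"a":73,"bt":11,"cc":58,"ehi":63,"hrh":35,"k":33,"r":67,"rgz":32,"wgk":48,"zlp":93}
After op 17 (replace /k 82): {"a":73,"bt":11,"cc":58,"ehi":63,"hrh":35,"k":82,"r":67,"rgz":32,"wgk":48,"zlp":93}
Size at the root: 10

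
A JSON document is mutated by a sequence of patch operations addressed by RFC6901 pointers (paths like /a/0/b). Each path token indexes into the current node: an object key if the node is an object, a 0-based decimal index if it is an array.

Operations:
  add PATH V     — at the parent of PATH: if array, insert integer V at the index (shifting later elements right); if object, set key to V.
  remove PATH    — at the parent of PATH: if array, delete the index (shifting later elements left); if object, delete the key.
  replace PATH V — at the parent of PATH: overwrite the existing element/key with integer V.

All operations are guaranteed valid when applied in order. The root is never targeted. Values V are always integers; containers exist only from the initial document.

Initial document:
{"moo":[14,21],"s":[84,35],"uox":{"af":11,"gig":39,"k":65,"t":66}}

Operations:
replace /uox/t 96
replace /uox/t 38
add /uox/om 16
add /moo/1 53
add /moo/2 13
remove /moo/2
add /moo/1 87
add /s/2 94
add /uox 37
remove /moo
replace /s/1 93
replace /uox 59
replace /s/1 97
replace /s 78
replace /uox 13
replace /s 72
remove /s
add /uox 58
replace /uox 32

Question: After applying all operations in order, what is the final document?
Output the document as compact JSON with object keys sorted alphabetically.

Answer: {"uox":32}

Derivation:
After op 1 (replace /uox/t 96): {"moo":[14,21],"s":[84,35],"uox":{"af":11,"gig":39,"k":65,"t":96}}
After op 2 (replace /uox/t 38): {"moo":[14,21],"s":[84,35],"uox":{"af":11,"gig":39,"k":65,"t":38}}
After op 3 (add /uox/om 16): {"moo":[14,21],"s":[84,35],"uox":{"af":11,"gig":39,"k":65,"om":16,"t":38}}
After op 4 (add /moo/1 53): {"moo":[14,53,21],"s":[84,35],"uox":{"af":11,"gig":39,"k":65,"om":16,"t":38}}
After op 5 (add /moo/2 13): {"moo":[14,53,13,21],"s":[84,35],"uox":{"af":11,"gig":39,"k":65,"om":16,"t":38}}
After op 6 (remove /moo/2): {"moo":[14,53,21],"s":[84,35],"uox":{"af":11,"gig":39,"k":65,"om":16,"t":38}}
After op 7 (add /moo/1 87): {"moo":[14,87,53,21],"s":[84,35],"uox":{"af":11,"gig":39,"k":65,"om":16,"t":38}}
After op 8 (add /s/2 94): {"moo":[14,87,53,21],"s":[84,35,94],"uox":{"af":11,"gig":39,"k":65,"om":16,"t":38}}
After op 9 (add /uox 37): {"moo":[14,87,53,21],"s":[84,35,94],"uox":37}
After op 10 (remove /moo): {"s":[84,35,94],"uox":37}
After op 11 (replace /s/1 93): {"s":[84,93,94],"uox":37}
After op 12 (replace /uox 59): {"s":[84,93,94],"uox":59}
After op 13 (replace /s/1 97): {"s":[84,97,94],"uox":59}
After op 14 (replace /s 78): {"s":78,"uox":59}
After op 15 (replace /uox 13): {"s":78,"uox":13}
After op 16 (replace /s 72): {"s":72,"uox":13}
After op 17 (remove /s): {"uox":13}
After op 18 (add /uox 58): {"uox":58}
After op 19 (replace /uox 32): {"uox":32}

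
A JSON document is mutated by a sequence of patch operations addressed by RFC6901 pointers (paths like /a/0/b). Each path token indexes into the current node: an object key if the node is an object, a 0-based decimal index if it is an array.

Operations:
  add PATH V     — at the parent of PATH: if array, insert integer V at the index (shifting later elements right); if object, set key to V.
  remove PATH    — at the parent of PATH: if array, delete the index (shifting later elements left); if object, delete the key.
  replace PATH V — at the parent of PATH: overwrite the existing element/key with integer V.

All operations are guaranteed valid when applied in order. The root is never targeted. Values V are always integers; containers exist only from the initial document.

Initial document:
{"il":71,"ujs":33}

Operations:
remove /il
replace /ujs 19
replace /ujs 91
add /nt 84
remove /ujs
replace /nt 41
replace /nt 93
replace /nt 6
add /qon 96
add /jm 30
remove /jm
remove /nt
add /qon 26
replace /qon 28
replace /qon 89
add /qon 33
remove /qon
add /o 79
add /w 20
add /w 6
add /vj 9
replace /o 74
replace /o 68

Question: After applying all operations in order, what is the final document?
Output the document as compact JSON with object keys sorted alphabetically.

After op 1 (remove /il): {"ujs":33}
After op 2 (replace /ujs 19): {"ujs":19}
After op 3 (replace /ujs 91): {"ujs":91}
After op 4 (add /nt 84): {"nt":84,"ujs":91}
After op 5 (remove /ujs): {"nt":84}
After op 6 (replace /nt 41): {"nt":41}
After op 7 (replace /nt 93): {"nt":93}
After op 8 (replace /nt 6): {"nt":6}
After op 9 (add /qon 96): {"nt":6,"qon":96}
After op 10 (add /jm 30): {"jm":30,"nt":6,"qon":96}
After op 11 (remove /jm): {"nt":6,"qon":96}
After op 12 (remove /nt): {"qon":96}
After op 13 (add /qon 26): {"qon":26}
After op 14 (replace /qon 28): {"qon":28}
After op 15 (replace /qon 89): {"qon":89}
After op 16 (add /qon 33): {"qon":33}
After op 17 (remove /qon): {}
After op 18 (add /o 79): {"o":79}
After op 19 (add /w 20): {"o":79,"w":20}
After op 20 (add /w 6): {"o":79,"w":6}
After op 21 (add /vj 9): {"o":79,"vj":9,"w":6}
After op 22 (replace /o 74): {"o":74,"vj":9,"w":6}
After op 23 (replace /o 68): {"o":68,"vj":9,"w":6}

Answer: {"o":68,"vj":9,"w":6}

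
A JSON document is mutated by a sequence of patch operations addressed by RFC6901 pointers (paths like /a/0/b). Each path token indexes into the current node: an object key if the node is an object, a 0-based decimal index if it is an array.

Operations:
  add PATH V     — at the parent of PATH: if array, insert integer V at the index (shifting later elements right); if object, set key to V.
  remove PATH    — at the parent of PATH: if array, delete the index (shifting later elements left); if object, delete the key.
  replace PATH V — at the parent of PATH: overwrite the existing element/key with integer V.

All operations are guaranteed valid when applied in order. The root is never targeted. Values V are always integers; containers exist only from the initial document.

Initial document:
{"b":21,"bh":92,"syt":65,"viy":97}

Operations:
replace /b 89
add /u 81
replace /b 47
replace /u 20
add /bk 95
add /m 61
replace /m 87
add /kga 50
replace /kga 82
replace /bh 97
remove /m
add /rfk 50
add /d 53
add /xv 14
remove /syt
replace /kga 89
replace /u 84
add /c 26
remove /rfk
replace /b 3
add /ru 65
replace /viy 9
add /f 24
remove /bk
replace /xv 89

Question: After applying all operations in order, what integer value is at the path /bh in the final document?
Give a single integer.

After op 1 (replace /b 89): {"b":89,"bh":92,"syt":65,"viy":97}
After op 2 (add /u 81): {"b":89,"bh":92,"syt":65,"u":81,"viy":97}
After op 3 (replace /b 47): {"b":47,"bh":92,"syt":65,"u":81,"viy":97}
After op 4 (replace /u 20): {"b":47,"bh":92,"syt":65,"u":20,"viy":97}
After op 5 (add /bk 95): {"b":47,"bh":92,"bk":95,"syt":65,"u":20,"viy":97}
After op 6 (add /m 61): {"b":47,"bh":92,"bk":95,"m":61,"syt":65,"u":20,"viy":97}
After op 7 (replace /m 87): {"b":47,"bh":92,"bk":95,"m":87,"syt":65,"u":20,"viy":97}
After op 8 (add /kga 50): {"b":47,"bh":92,"bk":95,"kga":50,"m":87,"syt":65,"u":20,"viy":97}
After op 9 (replace /kga 82): {"b":47,"bh":92,"bk":95,"kga":82,"m":87,"syt":65,"u":20,"viy":97}
After op 10 (replace /bh 97): {"b":47,"bh":97,"bk":95,"kga":82,"m":87,"syt":65,"u":20,"viy":97}
After op 11 (remove /m): {"b":47,"bh":97,"bk":95,"kga":82,"syt":65,"u":20,"viy":97}
After op 12 (add /rfk 50): {"b":47,"bh":97,"bk":95,"kga":82,"rfk":50,"syt":65,"u":20,"viy":97}
After op 13 (add /d 53): {"b":47,"bh":97,"bk":95,"d":53,"kga":82,"rfk":50,"syt":65,"u":20,"viy":97}
After op 14 (add /xv 14): {"b":47,"bh":97,"bk":95,"d":53,"kga":82,"rfk":50,"syt":65,"u":20,"viy":97,"xv":14}
After op 15 (remove /syt): {"b":47,"bh":97,"bk":95,"d":53,"kga":82,"rfk":50,"u":20,"viy":97,"xv":14}
After op 16 (replace /kga 89): {"b":47,"bh":97,"bk":95,"d":53,"kga":89,"rfk":50,"u":20,"viy":97,"xv":14}
After op 17 (replace /u 84): {"b":47,"bh":97,"bk":95,"d":53,"kga":89,"rfk":50,"u":84,"viy":97,"xv":14}
After op 18 (add /c 26): {"b":47,"bh":97,"bk":95,"c":26,"d":53,"kga":89,"rfk":50,"u":84,"viy":97,"xv":14}
After op 19 (remove /rfk): {"b":47,"bh":97,"bk":95,"c":26,"d":53,"kga":89,"u":84,"viy":97,"xv":14}
After op 20 (replace /b 3): {"b":3,"bh":97,"bk":95,"c":26,"d":53,"kga":89,"u":84,"viy":97,"xv":14}
After op 21 (add /ru 65): {"b":3,"bh":97,"bk":95,"c":26,"d":53,"kga":89,"ru":65,"u":84,"viy":97,"xv":14}
After op 22 (replace /viy 9): {"b":3,"bh":97,"bk":95,"c":26,"d":53,"kga":89,"ru":65,"u":84,"viy":9,"xv":14}
After op 23 (add /f 24): {"b":3,"bh":97,"bk":95,"c":26,"d":53,"f":24,"kga":89,"ru":65,"u":84,"viy":9,"xv":14}
After op 24 (remove /bk): {"b":3,"bh":97,"c":26,"d":53,"f":24,"kga":89,"ru":65,"u":84,"viy":9,"xv":14}
After op 25 (replace /xv 89): {"b":3,"bh":97,"c":26,"d":53,"f":24,"kga":89,"ru":65,"u":84,"viy":9,"xv":89}
Value at /bh: 97

Answer: 97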